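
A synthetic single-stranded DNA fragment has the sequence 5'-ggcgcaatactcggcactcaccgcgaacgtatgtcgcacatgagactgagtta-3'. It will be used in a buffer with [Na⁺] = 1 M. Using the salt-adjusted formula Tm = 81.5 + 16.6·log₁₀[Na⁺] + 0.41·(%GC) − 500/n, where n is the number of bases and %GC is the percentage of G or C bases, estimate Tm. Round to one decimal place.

Length n = 53. Scanning the sequence gives C=15, G=14, A=14, T=10.
G+C = 29, so %GC = 29/53 × 100 = 54.717%
Salt term: 16.6 × (0) = 0
GC term: 0.41 × 54.717 = 22.434; length term: −500/53 = −9.434
Tm = 81.5 + (0) + 22.434 − 9.434 = 94.5 → 94.5°C

94.5°C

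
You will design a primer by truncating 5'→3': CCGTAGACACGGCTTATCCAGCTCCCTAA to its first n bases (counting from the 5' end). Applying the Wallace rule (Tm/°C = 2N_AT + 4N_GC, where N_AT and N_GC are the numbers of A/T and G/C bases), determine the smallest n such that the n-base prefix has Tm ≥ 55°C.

n = 18

First 17 bases: CCGTAGACACGGCTTAT → Tm = 52°C (< 55°C)
First 18 bases: CCGTAGACACGGCTTATC → Tm = 56°C (≥ 55°C)
Since every base adds ≥2°C, Tm only increases with n, so the threshold is first crossed at n = 18.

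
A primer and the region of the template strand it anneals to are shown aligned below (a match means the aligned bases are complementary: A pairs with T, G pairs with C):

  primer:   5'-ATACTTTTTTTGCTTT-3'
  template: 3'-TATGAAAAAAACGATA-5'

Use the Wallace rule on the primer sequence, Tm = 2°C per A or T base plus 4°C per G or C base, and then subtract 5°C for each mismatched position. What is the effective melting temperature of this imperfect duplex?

33°C

Primer base counts: A=2, T=11, G=1, C=2 → A+T=13, G+C=3
Perfect-match Tm = 2(13) + 4(3) = 26 + 12 = 38°C
Mismatches (positions where the bases are not complementary): 1 (at position 15)
Effective Tm = 38 − 1×5 = 38 − 5 = 33°C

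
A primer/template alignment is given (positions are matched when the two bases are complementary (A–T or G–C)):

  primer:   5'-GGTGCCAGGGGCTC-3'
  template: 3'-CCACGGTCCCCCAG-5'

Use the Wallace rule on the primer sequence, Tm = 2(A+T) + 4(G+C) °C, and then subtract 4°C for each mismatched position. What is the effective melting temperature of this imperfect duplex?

46°C

Primer base counts: A=1, T=2, G=7, C=4 → A+T=3, G+C=11
Perfect-match Tm = 2(3) + 4(11) = 6 + 44 = 50°C
Mismatches (positions where the bases are not complementary): 1 (at position 12)
Effective Tm = 50 − 1×4 = 50 − 4 = 46°C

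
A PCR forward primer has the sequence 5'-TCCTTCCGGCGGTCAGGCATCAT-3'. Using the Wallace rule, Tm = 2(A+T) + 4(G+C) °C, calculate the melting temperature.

74°C

Base counts: T=6, G=6, C=8, A=3
AT pairs contribute 9, GC pairs contribute 14.
Tm = 2×9 + 4×14 = 74°C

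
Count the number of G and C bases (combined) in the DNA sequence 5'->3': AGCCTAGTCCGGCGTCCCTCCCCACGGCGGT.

Counting bases: A=3, C=14, T=5, G=9
Total G or C: 9 + 14 = 23

23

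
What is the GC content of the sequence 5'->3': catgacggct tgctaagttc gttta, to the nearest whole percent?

44%

Base counts: C=5, T=9, A=5, G=6
G+C = 6 + 5 = 11 out of 25 bases
%GC = 11/25 × 100 = 44% ≈ 44%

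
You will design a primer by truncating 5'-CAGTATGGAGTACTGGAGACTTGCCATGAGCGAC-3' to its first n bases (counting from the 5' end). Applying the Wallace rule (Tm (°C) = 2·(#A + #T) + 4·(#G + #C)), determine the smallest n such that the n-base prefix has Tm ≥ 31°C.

First 10 bases: CAGTATGGAG → Tm = 30°C (< 31°C)
First 11 bases: CAGTATGGAGT → Tm = 32°C (≥ 31°C)
Since every base adds ≥2°C, Tm only increases with n, so the threshold is first crossed at n = 11.

n = 11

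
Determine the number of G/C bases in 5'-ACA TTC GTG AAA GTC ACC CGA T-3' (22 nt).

10

Base counts: T=5, C=6, A=7, G=4
Total G or C: 4 + 6 = 10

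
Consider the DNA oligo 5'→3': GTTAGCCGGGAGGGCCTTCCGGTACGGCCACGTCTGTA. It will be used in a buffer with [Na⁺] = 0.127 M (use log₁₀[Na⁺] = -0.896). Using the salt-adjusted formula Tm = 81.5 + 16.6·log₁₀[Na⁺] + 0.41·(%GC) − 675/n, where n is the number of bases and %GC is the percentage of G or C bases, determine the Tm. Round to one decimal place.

75.8°C

Length n = 38. Scanning the sequence gives G=14, C=11, T=8, A=5.
G+C = 25, so %GC = 25/38 × 100 = 65.789%
Salt term: 16.6 × (-0.896) = -14.874
GC term: 0.41 × 65.789 = 26.973; length term: −675/38 = −17.763
Tm = 81.5 + (-14.874) + 26.973 − 17.763 = 75.836 → 75.8°C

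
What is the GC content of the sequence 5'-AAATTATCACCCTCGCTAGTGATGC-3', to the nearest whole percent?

44%

T=7, G=4, C=7, A=7
G+C = 4 + 7 = 11 out of 25 bases
%GC = 11/25 × 100 = 44% ≈ 44%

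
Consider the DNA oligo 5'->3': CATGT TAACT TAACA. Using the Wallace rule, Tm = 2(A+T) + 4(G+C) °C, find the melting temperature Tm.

38°C

Scanning the sequence gives G=1, A=6, T=5, C=3.
So N_AT = 11 and N_GC = 4.
Tm = 2×11 + 4×4 = 38°C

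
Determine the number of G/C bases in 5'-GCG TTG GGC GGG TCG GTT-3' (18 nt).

13

Base counts: T=5, G=10, C=3, A=0
Total G or C: 10 + 3 = 13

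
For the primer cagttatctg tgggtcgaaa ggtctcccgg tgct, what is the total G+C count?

19

Scanning the sequence gives C=8, A=5, T=10, G=11.
G+C = 11 + 8 = 19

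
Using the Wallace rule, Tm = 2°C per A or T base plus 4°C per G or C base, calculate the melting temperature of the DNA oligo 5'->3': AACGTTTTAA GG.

32°C

Scanning the sequence gives C=1, A=4, T=4, G=3.
A+T = 8, G+C = 4
Tm = 2(8) + 4(4) = 16 + 16 = 32°C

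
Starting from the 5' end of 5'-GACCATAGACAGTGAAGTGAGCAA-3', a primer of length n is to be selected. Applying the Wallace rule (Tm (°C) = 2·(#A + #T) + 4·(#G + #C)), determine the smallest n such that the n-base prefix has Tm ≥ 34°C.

First 11 bases: GACCATAGACA → Tm = 32°C (< 34°C)
First 12 bases: GACCATAGACAG → Tm = 36°C (≥ 34°C)
Since every base adds ≥2°C, Tm only increases with n, so the threshold is first crossed at n = 12.

n = 12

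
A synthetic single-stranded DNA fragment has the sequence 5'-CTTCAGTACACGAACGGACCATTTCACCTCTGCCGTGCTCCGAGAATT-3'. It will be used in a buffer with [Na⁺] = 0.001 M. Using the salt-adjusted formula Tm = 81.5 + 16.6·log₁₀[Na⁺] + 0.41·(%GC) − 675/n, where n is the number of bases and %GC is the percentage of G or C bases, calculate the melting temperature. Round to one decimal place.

39.0°C

Length n = 48. Counting bases: C=16, G=9, T=12, A=11
G+C = 25, so %GC = 25/48 × 100 = 52.083%
Salt term: 16.6 × (-3) = -49.8
GC term: 0.41 × 52.083 = 21.354; length term: −675/48 = −14.062
Tm = 81.5 + (-49.8) + 21.354 − 14.062 = 38.992 → 39.0°C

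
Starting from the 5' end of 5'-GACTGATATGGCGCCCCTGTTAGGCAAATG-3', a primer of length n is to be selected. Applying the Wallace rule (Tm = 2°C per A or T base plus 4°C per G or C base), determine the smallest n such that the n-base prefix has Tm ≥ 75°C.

First 23 bases: GACTGATATGGCGCCCCTGTTAG → Tm = 72°C (< 75°C)
First 24 bases: GACTGATATGGCGCCCCTGTTAGG → Tm = 76°C (≥ 75°C)
Each additional base adds 2°C (A/T) or 4°C (G/C), so Tm is non-decreasing in n; n = 24 is the first length to reach 75°C.

n = 24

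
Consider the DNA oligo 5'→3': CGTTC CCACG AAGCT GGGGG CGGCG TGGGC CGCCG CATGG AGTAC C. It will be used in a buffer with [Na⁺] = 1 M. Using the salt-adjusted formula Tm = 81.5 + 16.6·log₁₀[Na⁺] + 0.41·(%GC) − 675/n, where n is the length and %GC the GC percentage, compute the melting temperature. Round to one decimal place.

97.1°C

Length n = 46. G=19, C=15, A=6, T=6
G+C = 34, so %GC = 34/46 × 100 = 73.913%
Salt term: 16.6 × (0) = 0
GC term: 0.41 × 73.913 = 30.304; length term: −675/46 = −14.674
Tm = 81.5 + (0) + 30.304 − 14.674 = 97.13 → 97.1°C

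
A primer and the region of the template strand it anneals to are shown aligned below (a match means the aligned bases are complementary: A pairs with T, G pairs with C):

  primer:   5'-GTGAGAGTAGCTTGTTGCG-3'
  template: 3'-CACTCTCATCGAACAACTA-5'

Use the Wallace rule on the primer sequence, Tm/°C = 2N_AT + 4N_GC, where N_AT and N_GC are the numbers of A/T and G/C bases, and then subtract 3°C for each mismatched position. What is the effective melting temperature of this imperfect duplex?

Primer base counts: A=3, T=6, G=8, C=2 → A+T=9, G+C=10
Perfect-match Tm = 2(9) + 4(10) = 18 + 40 = 58°C
Mismatches (positions where the bases are not complementary): 2 (at positions 18, 19)
Effective Tm = 58 − 2×3 = 58 − 6 = 52°C

52°C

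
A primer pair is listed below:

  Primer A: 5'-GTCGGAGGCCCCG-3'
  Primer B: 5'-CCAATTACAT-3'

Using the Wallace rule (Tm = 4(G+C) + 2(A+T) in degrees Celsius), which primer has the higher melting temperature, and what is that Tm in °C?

Primer A: A+T=2, G+C=11 → Tm = 2(2)+4(11) = 48°C
Primer B: A+T=7, G+C=3 → Tm = 2(7)+4(3) = 26°C
48°C vs 26°C → primer A is higher.

Primer A, 48°C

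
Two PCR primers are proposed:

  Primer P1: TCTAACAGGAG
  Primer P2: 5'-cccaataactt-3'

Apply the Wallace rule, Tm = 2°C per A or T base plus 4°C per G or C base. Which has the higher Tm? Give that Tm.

Primer P1: A+T=6, G+C=5 → Tm = 2(6)+4(5) = 32°C
Primer P2: A+T=7, G+C=4 → Tm = 2(7)+4(4) = 30°C
32°C vs 30°C → primer P1 is higher.

Primer P1, 32°C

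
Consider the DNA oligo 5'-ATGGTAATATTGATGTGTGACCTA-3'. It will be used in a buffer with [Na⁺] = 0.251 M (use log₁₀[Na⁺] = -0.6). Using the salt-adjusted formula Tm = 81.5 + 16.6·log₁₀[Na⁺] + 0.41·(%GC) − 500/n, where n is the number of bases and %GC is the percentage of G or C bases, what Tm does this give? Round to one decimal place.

Length n = 24. Base counts: A=7, C=2, G=6, T=9
G+C = 8, so %GC = 8/24 × 100 = 33.333%
Salt term: 16.6 × (-0.6) = -9.96
GC term: 0.41 × 33.333 = 13.667; length term: −500/24 = −20.833
Tm = 81.5 + (-9.96) + 13.667 − 20.833 = 64.374 → 64.4°C

64.4°C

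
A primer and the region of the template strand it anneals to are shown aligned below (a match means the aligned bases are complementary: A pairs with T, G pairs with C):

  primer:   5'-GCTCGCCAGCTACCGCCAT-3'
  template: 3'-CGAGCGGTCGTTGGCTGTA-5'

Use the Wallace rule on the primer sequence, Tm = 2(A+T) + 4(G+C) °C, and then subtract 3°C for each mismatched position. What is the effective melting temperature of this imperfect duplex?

Primer base counts: A=3, T=3, G=4, C=9 → A+T=6, G+C=13
Perfect-match Tm = 2(6) + 4(13) = 12 + 52 = 64°C
Mismatches (positions where the bases are not complementary): 2 (at positions 11, 16)
Effective Tm = 64 − 2×3 = 64 − 6 = 58°C

58°C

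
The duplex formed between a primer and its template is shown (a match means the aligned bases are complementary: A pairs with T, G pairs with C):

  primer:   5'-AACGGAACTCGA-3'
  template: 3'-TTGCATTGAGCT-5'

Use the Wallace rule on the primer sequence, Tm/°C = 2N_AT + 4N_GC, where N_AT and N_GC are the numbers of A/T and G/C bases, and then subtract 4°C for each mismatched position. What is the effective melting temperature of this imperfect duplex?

Primer base counts: A=5, T=1, G=3, C=3 → A+T=6, G+C=6
Perfect-match Tm = 2(6) + 4(6) = 12 + 24 = 36°C
Mismatches (positions where the bases are not complementary): 1 (at position 5)
Effective Tm = 36 − 1×4 = 36 − 4 = 32°C

32°C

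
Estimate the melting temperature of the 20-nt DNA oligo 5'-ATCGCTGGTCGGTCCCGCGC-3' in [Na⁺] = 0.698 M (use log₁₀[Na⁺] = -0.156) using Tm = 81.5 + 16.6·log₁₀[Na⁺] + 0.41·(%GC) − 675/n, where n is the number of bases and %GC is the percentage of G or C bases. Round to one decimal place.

75.9°C

Length n = 20. Scanning the sequence gives T=4, A=1, C=8, G=7.
G+C = 15, so %GC = 15/20 × 100 = 75%
Salt term: 16.6 × (-0.156) = -2.59
GC term: 0.41 × 75 = 30.75; length term: −675/20 = −33.75
Tm = 81.5 + (-2.59) + 30.75 − 33.75 = 75.91 → 75.9°C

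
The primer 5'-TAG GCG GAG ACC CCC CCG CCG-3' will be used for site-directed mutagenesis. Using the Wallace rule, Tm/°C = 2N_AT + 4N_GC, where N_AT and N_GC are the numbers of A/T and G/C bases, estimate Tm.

76°C

Counting bases: T=1, A=3, C=10, G=7
AT pairs contribute 4, GC pairs contribute 17.
Tm = 2×4 + 4×17 = 76°C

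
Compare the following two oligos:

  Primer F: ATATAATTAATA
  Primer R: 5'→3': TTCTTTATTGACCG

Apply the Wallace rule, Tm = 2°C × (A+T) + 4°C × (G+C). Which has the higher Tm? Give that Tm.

Primer F: A+T=12, G+C=0 → Tm = 2(12)+4(0) = 24°C
Primer R: A+T=9, G+C=5 → Tm = 2(9)+4(5) = 38°C
24°C vs 38°C → primer R is higher.

Primer R, 38°C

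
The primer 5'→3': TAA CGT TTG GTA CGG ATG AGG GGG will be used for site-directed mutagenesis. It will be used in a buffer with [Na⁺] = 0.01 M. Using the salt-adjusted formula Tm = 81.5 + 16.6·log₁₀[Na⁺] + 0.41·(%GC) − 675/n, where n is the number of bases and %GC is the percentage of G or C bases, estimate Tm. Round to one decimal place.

42.4°C

Length n = 24. C=2, G=11, T=6, A=5
G+C = 13, so %GC = 13/24 × 100 = 54.167%
Salt term: 16.6 × (-2) = -33.2
GC term: 0.41 × 54.167 = 22.208; length term: −675/24 = −28.125
Tm = 81.5 + (-33.2) + 22.208 − 28.125 = 42.383 → 42.4°C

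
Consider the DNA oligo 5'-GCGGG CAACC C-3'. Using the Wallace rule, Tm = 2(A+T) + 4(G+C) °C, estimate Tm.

40°C

Scanning the sequence gives T=0, G=4, A=2, C=5.
AT pairs contribute 2, GC pairs contribute 9.
Tm = 2×2 + 4×9 = 40°C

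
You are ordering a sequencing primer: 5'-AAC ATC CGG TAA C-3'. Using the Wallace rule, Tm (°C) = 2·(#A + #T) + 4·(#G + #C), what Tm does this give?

38°C

Base counts: G=2, C=4, A=5, T=2
So N_AT = 7 and N_GC = 6.
Tm = 2(7) + 4(6) = 14 + 24 = 38°C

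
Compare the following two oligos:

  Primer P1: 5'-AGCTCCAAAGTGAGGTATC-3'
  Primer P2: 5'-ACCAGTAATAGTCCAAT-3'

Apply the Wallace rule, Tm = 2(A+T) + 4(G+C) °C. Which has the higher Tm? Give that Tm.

Primer P1: A+T=10, G+C=9 → Tm = 2(10)+4(9) = 56°C
Primer P2: A+T=11, G+C=6 → Tm = 2(11)+4(6) = 46°C
56°C vs 46°C → primer P1 is higher.

Primer P1, 56°C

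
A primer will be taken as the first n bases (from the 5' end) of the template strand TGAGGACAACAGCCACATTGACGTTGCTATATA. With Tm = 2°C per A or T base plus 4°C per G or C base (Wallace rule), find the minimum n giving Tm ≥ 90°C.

n = 31

First 30 bases: TGAGGACAACAGCCACATTGACGTTGCTAT → Tm = 88°C (< 90°C)
First 31 bases: TGAGGACAACAGCCACATTGACGTTGCTATA → Tm = 90°C (≥ 90°C)
Each additional base adds 2°C (A/T) or 4°C (G/C), so Tm is non-decreasing in n; n = 31 is the first length to reach 90°C.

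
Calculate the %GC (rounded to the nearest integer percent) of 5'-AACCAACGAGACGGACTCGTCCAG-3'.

58%

Counting bases: T=2, C=8, G=6, A=8
G+C = 6 + 8 = 14 out of 24 bases
%GC = 14/24 × 100 = 58.33% ≈ 58%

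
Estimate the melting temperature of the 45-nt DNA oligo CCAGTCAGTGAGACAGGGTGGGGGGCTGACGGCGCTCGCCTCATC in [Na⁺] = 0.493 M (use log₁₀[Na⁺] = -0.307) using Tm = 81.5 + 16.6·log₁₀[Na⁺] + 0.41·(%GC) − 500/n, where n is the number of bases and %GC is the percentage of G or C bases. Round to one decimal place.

93.5°C

Length n = 45. Counting bases: G=18, T=7, A=7, C=13
G+C = 31, so %GC = 31/45 × 100 = 68.889%
Salt term: 16.6 × (-0.307) = -5.096
GC term: 0.41 × 68.889 = 28.244; length term: −500/45 = −11.111
Tm = 81.5 + (-5.096) + 28.244 − 11.111 = 93.537 → 93.5°C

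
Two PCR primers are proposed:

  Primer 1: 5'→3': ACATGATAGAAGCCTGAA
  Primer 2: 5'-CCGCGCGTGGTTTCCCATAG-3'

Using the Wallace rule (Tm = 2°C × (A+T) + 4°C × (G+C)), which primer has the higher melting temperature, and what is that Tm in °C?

Primer 1: A+T=11, G+C=7 → Tm = 2(11)+4(7) = 50°C
Primer 2: A+T=7, G+C=13 → Tm = 2(7)+4(13) = 66°C
50°C vs 66°C → primer 2 is higher.

Primer 2, 66°C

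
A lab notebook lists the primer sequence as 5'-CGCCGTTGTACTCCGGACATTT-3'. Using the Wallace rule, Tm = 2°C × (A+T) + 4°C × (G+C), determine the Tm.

68°C

Counting bases: T=7, A=3, C=7, G=5
AT pairs contribute 10, GC pairs contribute 12.
Tm = 2(10) + 4(12) = 20 + 48 = 68°C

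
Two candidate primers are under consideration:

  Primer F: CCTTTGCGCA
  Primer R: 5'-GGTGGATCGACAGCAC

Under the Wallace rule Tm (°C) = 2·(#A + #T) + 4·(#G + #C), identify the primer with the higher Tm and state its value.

Primer F: A+T=4, G+C=6 → Tm = 2(4)+4(6) = 32°C
Primer R: A+T=6, G+C=10 → Tm = 2(6)+4(10) = 52°C
32°C vs 52°C → primer R is higher.

Primer R, 52°C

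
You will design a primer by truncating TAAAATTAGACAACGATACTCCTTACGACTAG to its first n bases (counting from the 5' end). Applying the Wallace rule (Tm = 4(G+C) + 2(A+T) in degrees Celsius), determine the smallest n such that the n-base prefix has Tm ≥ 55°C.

First 21 bases: TAAAATTAGACAACGATACTC → Tm = 54°C (< 55°C)
First 22 bases: TAAAATTAGACAACGATACTCC → Tm = 58°C (≥ 55°C)
Each additional base adds 2°C (A/T) or 4°C (G/C), so Tm is non-decreasing in n; n = 22 is the first length to reach 55°C.

n = 22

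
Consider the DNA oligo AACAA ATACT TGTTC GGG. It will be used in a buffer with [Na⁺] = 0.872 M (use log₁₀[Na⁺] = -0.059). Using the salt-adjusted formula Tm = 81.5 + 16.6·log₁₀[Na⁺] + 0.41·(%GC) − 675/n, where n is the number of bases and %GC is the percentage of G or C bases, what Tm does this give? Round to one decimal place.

Length n = 18. T=5, G=4, C=3, A=6
G+C = 7, so %GC = 7/18 × 100 = 38.889%
Salt term: 16.6 × (-0.059) = -0.979
GC term: 0.41 × 38.889 = 15.944; length term: −675/18 = −37.5
Tm = 81.5 + (-0.979) + 15.944 − 37.5 = 58.965 → 59.0°C

59.0°C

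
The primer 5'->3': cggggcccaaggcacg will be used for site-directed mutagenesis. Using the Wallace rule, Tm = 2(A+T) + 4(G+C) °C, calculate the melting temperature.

C=6, G=7, A=3, T=0
AT pairs contribute 3, GC pairs contribute 13.
Tm = 4·13 + 2·3 = 52 + 6 = 58°C

58°C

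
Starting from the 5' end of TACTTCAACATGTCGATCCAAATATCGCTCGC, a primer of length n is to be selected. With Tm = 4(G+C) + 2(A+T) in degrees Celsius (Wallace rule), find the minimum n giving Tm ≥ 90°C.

n = 32

First 31 bases: TACTTCAACATGTCGATCCAAATATCGCTCG → Tm = 88°C (< 90°C)
First 32 bases: TACTTCAACATGTCGATCCAAATATCGCTCGC → Tm = 92°C (≥ 90°C)
Each additional base adds 2°C (A/T) or 4°C (G/C), so Tm is non-decreasing in n; n = 32 is the first length to reach 90°C.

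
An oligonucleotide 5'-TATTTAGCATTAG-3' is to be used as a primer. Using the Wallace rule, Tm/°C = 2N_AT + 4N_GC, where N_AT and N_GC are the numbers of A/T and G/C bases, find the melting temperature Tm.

Scanning the sequence gives G=2, T=6, A=4, C=1.
A+T = 10, G+C = 3
Tm = 2×10 + 4×3 = 32°C

32°C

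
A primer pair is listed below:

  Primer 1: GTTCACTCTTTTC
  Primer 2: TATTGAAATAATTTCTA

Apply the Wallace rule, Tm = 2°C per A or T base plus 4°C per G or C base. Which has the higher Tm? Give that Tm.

Primer 2, 38°C

Primer 1: A+T=8, G+C=5 → Tm = 2(8)+4(5) = 36°C
Primer 2: A+T=15, G+C=2 → Tm = 2(15)+4(2) = 38°C
36°C vs 38°C → primer 2 is higher.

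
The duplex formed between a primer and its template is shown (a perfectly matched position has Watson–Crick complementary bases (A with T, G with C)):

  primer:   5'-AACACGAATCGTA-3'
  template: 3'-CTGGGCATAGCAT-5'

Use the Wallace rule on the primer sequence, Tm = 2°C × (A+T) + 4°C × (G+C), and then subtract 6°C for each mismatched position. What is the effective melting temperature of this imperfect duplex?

Primer base counts: A=6, T=2, G=2, C=3 → A+T=8, G+C=5
Perfect-match Tm = 2(8) + 4(5) = 16 + 20 = 36°C
Mismatches (positions where the bases are not complementary): 3 (at positions 1, 4, 7)
Effective Tm = 36 − 3×6 = 36 − 18 = 18°C

18°C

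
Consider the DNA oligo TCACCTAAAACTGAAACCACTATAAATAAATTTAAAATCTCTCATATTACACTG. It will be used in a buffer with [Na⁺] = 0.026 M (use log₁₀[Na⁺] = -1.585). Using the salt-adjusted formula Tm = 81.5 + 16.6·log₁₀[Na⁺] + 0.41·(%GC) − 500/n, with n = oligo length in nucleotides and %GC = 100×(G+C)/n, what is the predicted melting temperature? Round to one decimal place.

56.6°C

Length n = 54. Counting bases: A=24, T=16, C=12, G=2
G+C = 14, so %GC = 14/54 × 100 = 25.926%
Salt term: 16.6 × (-1.585) = -26.311
GC term: 0.41 × 25.926 = 10.63; length term: −500/54 = −9.259
Tm = 81.5 + (-26.311) + 10.63 − 9.259 = 56.56 → 56.6°C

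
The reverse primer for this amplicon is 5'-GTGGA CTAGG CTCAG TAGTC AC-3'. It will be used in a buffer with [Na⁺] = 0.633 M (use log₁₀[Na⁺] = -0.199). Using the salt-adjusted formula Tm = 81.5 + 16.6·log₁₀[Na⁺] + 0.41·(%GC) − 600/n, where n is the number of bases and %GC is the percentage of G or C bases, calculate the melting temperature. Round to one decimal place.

Length n = 22. Scanning the sequence gives G=7, C=5, T=5, A=5.
G+C = 12, so %GC = 12/22 × 100 = 54.545%
Salt term: 16.6 × (-0.199) = -3.303
GC term: 0.41 × 54.545 = 22.363; length term: −600/22 = −27.273
Tm = 81.5 + (-3.303) + 22.363 − 27.273 = 73.287 → 73.3°C

73.3°C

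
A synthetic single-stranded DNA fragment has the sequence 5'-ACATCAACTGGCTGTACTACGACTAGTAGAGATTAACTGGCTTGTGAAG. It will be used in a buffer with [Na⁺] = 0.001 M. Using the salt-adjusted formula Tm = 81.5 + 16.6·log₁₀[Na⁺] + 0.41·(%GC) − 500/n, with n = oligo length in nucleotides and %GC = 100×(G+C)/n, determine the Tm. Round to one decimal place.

Length n = 49. Counting bases: T=13, G=12, C=9, A=15
G+C = 21, so %GC = 21/49 × 100 = 42.857%
Salt term: 16.6 × (-3) = -49.8
GC term: 0.41 × 42.857 = 17.571; length term: −500/49 = −10.204
Tm = 81.5 + (-49.8) + 17.571 − 10.204 = 39.067 → 39.1°C

39.1°C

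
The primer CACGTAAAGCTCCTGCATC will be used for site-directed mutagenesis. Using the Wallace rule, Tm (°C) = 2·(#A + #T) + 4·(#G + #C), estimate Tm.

58°C

Scanning the sequence gives A=5, G=3, C=7, T=4.
AT pairs contribute 9, GC pairs contribute 10.
Tm = 2(9) + 4(10) = 18 + 40 = 58°C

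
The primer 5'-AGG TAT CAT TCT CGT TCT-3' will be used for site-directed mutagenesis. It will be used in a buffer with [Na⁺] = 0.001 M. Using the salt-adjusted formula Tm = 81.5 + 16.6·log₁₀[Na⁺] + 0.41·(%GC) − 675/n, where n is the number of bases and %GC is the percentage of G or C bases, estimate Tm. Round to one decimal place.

Length n = 18. Scanning the sequence gives A=3, G=3, T=8, C=4.
G+C = 7, so %GC = 7/18 × 100 = 38.889%
Salt term: 16.6 × (-3) = -49.8
GC term: 0.41 × 38.889 = 15.944; length term: −675/18 = −37.5
Tm = 81.5 + (-49.8) + 15.944 − 37.5 = 10.144 → 10.1°C

10.1°C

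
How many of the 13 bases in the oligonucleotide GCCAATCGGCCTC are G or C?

Scanning the sequence gives A=2, T=2, G=3, C=6.
G+C = 3 + 6 = 9

9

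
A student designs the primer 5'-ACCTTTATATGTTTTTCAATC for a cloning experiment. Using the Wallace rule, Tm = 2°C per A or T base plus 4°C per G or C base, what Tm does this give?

Scanning the sequence gives G=1, T=11, C=4, A=5.
So N_AT = 16 and N_GC = 5.
Tm = 2(16) + 4(5) = 32 + 20 = 52°C

52°C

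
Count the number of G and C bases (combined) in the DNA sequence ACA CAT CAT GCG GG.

8

Base counts: A=4, T=2, C=4, G=4
G+C = 4 + 4 = 8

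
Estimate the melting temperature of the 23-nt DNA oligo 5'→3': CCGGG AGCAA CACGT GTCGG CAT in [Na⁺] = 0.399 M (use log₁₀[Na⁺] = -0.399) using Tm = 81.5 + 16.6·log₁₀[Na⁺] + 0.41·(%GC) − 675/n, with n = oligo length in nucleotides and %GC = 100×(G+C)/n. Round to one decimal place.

Length n = 23. G=8, A=5, T=3, C=7
G+C = 15, so %GC = 15/23 × 100 = 65.217%
Salt term: 16.6 × (-0.399) = -6.623
GC term: 0.41 × 65.217 = 26.739; length term: −675/23 = −29.348
Tm = 81.5 + (-6.623) + 26.739 − 29.348 = 72.268 → 72.3°C

72.3°C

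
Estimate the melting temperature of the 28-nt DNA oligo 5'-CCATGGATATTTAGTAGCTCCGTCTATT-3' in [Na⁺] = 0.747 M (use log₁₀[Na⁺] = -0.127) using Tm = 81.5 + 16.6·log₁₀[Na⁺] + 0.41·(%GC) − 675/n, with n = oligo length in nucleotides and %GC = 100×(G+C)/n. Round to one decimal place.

Length n = 28. Counting bases: G=5, T=11, A=6, C=6
G+C = 11, so %GC = 11/28 × 100 = 39.286%
Salt term: 16.6 × (-0.127) = -2.108
GC term: 0.41 × 39.286 = 16.107; length term: −675/28 = −24.107
Tm = 81.5 + (-2.108) + 16.107 − 24.107 = 71.392 → 71.4°C

71.4°C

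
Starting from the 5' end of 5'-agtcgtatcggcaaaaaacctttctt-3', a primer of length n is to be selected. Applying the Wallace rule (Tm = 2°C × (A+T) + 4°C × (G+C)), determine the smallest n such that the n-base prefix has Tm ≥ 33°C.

n = 11

First 10 bases: AGTCGTATCG → Tm = 30°C (< 33°C)
First 11 bases: AGTCGTATCGG → Tm = 34°C (≥ 33°C)
Since every base adds ≥2°C, Tm only increases with n, so the threshold is first crossed at n = 11.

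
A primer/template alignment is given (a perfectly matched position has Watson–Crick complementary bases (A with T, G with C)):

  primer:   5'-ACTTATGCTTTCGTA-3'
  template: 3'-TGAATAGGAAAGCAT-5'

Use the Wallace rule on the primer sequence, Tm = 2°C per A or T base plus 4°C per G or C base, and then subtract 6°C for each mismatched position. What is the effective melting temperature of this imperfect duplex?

Primer base counts: A=3, T=7, G=2, C=3 → A+T=10, G+C=5
Perfect-match Tm = 2(10) + 4(5) = 20 + 20 = 40°C
Mismatches (positions where the bases are not complementary): 1 (at position 7)
Effective Tm = 40 − 1×6 = 40 − 6 = 34°C

34°C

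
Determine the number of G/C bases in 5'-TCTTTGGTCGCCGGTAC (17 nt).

Base counts: C=5, A=1, G=5, T=6
G+C = 5 + 5 = 10

10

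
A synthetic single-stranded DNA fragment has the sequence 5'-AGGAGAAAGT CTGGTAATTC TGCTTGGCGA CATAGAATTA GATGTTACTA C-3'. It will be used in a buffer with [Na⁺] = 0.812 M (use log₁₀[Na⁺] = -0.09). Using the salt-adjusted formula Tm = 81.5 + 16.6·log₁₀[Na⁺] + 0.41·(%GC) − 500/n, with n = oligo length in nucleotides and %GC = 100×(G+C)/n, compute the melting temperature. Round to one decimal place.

Length n = 51. A=16, T=15, G=13, C=7
G+C = 20, so %GC = 20/51 × 100 = 39.216%
Salt term: 16.6 × (-0.09) = -1.494
GC term: 0.41 × 39.216 = 16.079; length term: −500/51 = −9.804
Tm = 81.5 + (-1.494) + 16.079 − 9.804 = 86.281 → 86.3°C

86.3°C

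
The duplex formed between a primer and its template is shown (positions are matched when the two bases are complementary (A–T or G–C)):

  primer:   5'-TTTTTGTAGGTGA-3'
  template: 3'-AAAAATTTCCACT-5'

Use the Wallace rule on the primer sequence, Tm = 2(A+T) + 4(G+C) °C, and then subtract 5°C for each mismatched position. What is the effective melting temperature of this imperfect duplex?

Primer base counts: A=2, T=7, G=4, C=0 → A+T=9, G+C=4
Perfect-match Tm = 2(9) + 4(4) = 18 + 16 = 34°C
Mismatches (positions where the bases are not complementary): 2 (at positions 6, 7)
Effective Tm = 34 − 2×5 = 34 − 10 = 24°C

24°C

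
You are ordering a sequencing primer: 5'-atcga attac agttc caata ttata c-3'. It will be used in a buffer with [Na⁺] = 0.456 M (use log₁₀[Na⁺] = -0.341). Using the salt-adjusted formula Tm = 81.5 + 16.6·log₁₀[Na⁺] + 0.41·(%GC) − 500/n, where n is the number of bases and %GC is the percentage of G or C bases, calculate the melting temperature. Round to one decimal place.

67.6°C

Length n = 26. T=9, G=2, A=10, C=5
G+C = 7, so %GC = 7/26 × 100 = 26.923%
Salt term: 16.6 × (-0.341) = -5.661
GC term: 0.41 × 26.923 = 11.038; length term: −500/26 = −19.231
Tm = 81.5 + (-5.661) + 11.038 − 19.231 = 67.646 → 67.6°C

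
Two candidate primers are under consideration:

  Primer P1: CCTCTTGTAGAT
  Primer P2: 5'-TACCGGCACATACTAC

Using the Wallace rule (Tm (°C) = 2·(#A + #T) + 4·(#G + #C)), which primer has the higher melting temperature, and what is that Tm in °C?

Primer P1: A+T=7, G+C=5 → Tm = 2(7)+4(5) = 34°C
Primer P2: A+T=8, G+C=8 → Tm = 2(8)+4(8) = 48°C
34°C vs 48°C → primer P2 is higher.

Primer P2, 48°C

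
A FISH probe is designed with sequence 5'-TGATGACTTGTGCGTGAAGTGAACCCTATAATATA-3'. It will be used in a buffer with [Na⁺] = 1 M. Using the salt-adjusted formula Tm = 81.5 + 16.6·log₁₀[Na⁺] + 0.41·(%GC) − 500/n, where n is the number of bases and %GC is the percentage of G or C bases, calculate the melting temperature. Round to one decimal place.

Length n = 35. Scanning the sequence gives G=8, T=11, C=5, A=11.
G+C = 13, so %GC = 13/35 × 100 = 37.143%
Salt term: 16.6 × (0) = 0
GC term: 0.41 × 37.143 = 15.229; length term: −500/35 = −14.286
Tm = 81.5 + (0) + 15.229 − 14.286 = 82.443 → 82.4°C

82.4°C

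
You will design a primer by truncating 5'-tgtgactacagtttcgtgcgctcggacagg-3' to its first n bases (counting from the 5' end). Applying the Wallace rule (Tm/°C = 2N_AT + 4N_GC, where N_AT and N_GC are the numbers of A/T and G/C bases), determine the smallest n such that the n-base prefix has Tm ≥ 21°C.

n = 8

First 7 bases: TGTGACT → Tm = 20°C (< 21°C)
First 8 bases: TGTGACTA → Tm = 22°C (≥ 21°C)
Since every base adds ≥2°C, Tm only increases with n, so the threshold is first crossed at n = 8.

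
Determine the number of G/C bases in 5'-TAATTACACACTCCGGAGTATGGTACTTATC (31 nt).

12

Base counts: A=9, T=10, C=7, G=5
Total G or C: 5 + 7 = 12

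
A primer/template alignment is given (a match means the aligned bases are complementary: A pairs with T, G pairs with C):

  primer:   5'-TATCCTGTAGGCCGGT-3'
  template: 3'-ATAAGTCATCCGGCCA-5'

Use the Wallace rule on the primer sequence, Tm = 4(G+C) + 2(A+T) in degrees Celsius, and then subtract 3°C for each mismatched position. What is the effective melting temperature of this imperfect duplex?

Primer base counts: A=2, T=5, G=5, C=4 → A+T=7, G+C=9
Perfect-match Tm = 2(7) + 4(9) = 14 + 36 = 50°C
Mismatches (positions where the bases are not complementary): 2 (at positions 4, 6)
Effective Tm = 50 − 2×3 = 50 − 6 = 44°C

44°C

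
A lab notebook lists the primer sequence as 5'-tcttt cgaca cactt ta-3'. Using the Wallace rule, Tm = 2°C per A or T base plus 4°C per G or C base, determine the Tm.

Counting bases: G=1, A=4, T=7, C=5
A+T = 11, G+C = 6
Tm = 2×11 + 4×6 = 46°C

46°C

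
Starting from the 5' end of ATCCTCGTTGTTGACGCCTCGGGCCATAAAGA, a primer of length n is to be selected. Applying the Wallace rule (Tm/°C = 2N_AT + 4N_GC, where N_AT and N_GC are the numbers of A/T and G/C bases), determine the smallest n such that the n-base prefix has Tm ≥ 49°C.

First 16 bases: ATCCTCGTTGTTGACG → Tm = 48°C (< 49°C)
First 17 bases: ATCCTCGTTGTTGACGC → Tm = 52°C (≥ 49°C)
Since every base adds ≥2°C, Tm only increases with n, so the threshold is first crossed at n = 17.

n = 17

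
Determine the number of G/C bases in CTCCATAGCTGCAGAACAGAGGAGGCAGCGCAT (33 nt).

Counting bases: T=4, C=9, G=10, A=10
G+C = 10 + 9 = 19

19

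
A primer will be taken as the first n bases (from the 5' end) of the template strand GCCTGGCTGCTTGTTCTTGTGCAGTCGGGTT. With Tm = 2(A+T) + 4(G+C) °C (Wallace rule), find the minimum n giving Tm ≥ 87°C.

n = 28

First 27 bases: GCCTGGCTGCTTGTTCTTGTGCAGTCG → Tm = 86°C (< 87°C)
First 28 bases: GCCTGGCTGCTTGTTCTTGTGCAGTCGG → Tm = 90°C (≥ 87°C)
Since every base adds ≥2°C, Tm only increases with n, so the threshold is first crossed at n = 28.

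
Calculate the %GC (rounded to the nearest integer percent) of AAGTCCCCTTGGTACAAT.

G=3, T=5, C=5, A=5
G+C = 3 + 5 = 8 out of 18 bases
%GC = 8/18 × 100 = 44.44% ≈ 44%

44%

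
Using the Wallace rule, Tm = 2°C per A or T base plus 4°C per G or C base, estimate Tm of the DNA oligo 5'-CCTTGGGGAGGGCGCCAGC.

68°C

Base counts: C=6, G=9, A=2, T=2
A+T = 4, G+C = 15
Tm = 4·15 + 2·4 = 60 + 8 = 68°C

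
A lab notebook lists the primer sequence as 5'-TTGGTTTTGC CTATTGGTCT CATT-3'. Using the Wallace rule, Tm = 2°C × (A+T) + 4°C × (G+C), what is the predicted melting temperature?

66°C

Base counts: C=4, A=2, G=5, T=13
AT pairs contribute 15, GC pairs contribute 9.
Tm = 4·9 + 2·15 = 36 + 30 = 66°C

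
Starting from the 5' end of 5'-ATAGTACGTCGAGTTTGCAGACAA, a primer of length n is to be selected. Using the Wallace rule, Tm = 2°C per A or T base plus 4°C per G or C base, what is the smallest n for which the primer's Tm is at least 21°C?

First 7 bases: ATAGTAC → Tm = 18°C (< 21°C)
First 8 bases: ATAGTACG → Tm = 22°C (≥ 21°C)
Since every base adds ≥2°C, Tm only increases with n, so the threshold is first crossed at n = 8.

n = 8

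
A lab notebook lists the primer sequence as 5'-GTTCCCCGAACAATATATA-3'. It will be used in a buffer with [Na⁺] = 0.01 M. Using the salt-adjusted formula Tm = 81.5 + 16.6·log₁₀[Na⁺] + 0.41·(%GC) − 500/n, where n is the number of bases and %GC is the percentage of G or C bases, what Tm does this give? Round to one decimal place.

37.1°C

Length n = 19. Counting bases: T=5, C=5, G=2, A=7
G+C = 7, so %GC = 7/19 × 100 = 36.842%
Salt term: 16.6 × (-2) = -33.2
GC term: 0.41 × 36.842 = 15.105; length term: −500/19 = −26.316
Tm = 81.5 + (-33.2) + 15.105 − 26.316 = 37.089 → 37.1°C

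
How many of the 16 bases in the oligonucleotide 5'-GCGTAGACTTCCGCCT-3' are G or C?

A=2, G=4, C=6, T=4
Total G or C: 4 + 6 = 10

10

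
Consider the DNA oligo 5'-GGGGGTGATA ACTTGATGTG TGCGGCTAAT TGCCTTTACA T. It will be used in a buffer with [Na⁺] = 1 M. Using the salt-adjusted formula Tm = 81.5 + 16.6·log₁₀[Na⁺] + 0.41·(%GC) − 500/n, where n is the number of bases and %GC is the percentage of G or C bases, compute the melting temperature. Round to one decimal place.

88.3°C

Length n = 41. A=8, T=14, C=6, G=13
G+C = 19, so %GC = 19/41 × 100 = 46.341%
Salt term: 16.6 × (0) = 0
GC term: 0.41 × 46.341 = 19; length term: −500/41 = −12.195
Tm = 81.5 + (0) + 19 − 12.195 = 88.305 → 88.3°C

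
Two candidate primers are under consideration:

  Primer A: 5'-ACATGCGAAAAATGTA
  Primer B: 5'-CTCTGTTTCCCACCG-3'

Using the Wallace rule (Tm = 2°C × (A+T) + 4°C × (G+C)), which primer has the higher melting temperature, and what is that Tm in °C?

Primer A: A+T=11, G+C=5 → Tm = 2(11)+4(5) = 42°C
Primer B: A+T=6, G+C=9 → Tm = 2(6)+4(9) = 48°C
42°C vs 48°C → primer B is higher.

Primer B, 48°C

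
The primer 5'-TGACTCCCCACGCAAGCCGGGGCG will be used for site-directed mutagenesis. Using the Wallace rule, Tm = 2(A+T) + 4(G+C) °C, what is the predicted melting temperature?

84°C

Counting bases: C=10, T=2, A=4, G=8
A+T = 6, G+C = 18
Tm = 4·18 + 2·6 = 72 + 12 = 84°C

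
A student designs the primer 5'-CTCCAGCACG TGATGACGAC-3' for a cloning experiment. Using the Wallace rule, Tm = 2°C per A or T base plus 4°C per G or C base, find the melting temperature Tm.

Base counts: T=3, A=5, G=5, C=7
So N_AT = 8 and N_GC = 12.
Tm = 2×8 + 4×12 = 64°C

64°C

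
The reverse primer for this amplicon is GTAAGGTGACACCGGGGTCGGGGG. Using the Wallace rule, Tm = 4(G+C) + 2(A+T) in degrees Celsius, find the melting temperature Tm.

Scanning the sequence gives C=4, A=4, T=3, G=13.
So N_AT = 7 and N_GC = 17.
Tm = 2(7) + 4(17) = 14 + 68 = 82°C

82°C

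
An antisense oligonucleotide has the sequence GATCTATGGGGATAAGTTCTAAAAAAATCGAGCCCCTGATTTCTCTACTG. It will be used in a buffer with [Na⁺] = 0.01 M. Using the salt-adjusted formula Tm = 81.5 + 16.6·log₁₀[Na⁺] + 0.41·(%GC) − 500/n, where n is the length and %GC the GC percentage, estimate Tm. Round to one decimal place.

54.7°C

Length n = 50. Scanning the sequence gives T=15, C=10, G=10, A=15.
G+C = 20, so %GC = 20/50 × 100 = 40%
Salt term: 16.6 × (-2) = -33.2
GC term: 0.41 × 40 = 16.4; length term: −500/50 = −10
Tm = 81.5 + (-33.2) + 16.4 − 10 = 54.7 → 54.7°C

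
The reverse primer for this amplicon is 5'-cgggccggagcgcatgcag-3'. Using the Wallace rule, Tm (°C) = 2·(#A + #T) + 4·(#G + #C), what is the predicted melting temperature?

68°C

Base counts: C=6, A=3, G=9, T=1
AT pairs contribute 4, GC pairs contribute 15.
Tm = 4·15 + 2·4 = 60 + 8 = 68°C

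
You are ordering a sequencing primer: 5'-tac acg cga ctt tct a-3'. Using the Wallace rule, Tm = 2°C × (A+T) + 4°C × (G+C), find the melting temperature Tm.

46°C

Counting bases: C=5, T=5, A=4, G=2
A+T = 9, G+C = 7
Tm = 4·7 + 2·9 = 28 + 18 = 46°C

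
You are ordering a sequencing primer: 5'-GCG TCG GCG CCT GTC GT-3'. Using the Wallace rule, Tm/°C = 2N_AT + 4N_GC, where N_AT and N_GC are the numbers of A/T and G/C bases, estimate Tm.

Scanning the sequence gives A=0, C=6, G=7, T=4.
AT pairs contribute 4, GC pairs contribute 13.
Tm = 4·13 + 2·4 = 52 + 8 = 60°C

60°C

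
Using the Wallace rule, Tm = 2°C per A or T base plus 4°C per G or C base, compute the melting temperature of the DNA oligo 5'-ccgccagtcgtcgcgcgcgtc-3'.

Base counts: T=3, G=7, C=10, A=1
AT pairs contribute 4, GC pairs contribute 17.
Tm = 2(4) + 4(17) = 8 + 68 = 76°C

76°C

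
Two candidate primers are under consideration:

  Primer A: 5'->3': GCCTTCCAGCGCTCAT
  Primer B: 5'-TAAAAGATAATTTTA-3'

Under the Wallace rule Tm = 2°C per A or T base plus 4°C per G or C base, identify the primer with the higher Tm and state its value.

Primer A, 52°C

Primer A: A+T=6, G+C=10 → Tm = 2(6)+4(10) = 52°C
Primer B: A+T=14, G+C=1 → Tm = 2(14)+4(1) = 32°C
52°C vs 32°C → primer A is higher.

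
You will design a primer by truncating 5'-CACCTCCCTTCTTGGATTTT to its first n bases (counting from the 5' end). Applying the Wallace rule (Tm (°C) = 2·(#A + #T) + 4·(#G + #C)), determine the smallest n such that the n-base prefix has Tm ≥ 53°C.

First 17 bases: CACCTCCCTTCTTGGAT → Tm = 52°C (< 53°C)
First 18 bases: CACCTCCCTTCTTGGATT → Tm = 54°C (≥ 53°C)
Each additional base adds 2°C (A/T) or 4°C (G/C), so Tm is non-decreasing in n; n = 18 is the first length to reach 53°C.

n = 18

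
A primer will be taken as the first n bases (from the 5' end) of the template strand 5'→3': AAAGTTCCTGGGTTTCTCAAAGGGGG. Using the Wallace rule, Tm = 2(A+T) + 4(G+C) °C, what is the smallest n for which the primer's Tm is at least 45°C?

n = 16

First 15 bases: AAAGTTCCTGGGTTT → Tm = 42°C (< 45°C)
First 16 bases: AAAGTTCCTGGGTTTC → Tm = 46°C (≥ 45°C)
Each additional base adds 2°C (A/T) or 4°C (G/C), so Tm is non-decreasing in n; n = 16 is the first length to reach 45°C.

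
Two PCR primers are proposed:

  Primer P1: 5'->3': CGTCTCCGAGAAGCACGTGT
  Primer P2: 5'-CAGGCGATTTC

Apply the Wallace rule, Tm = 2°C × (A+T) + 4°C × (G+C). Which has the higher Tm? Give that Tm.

Primer P1, 64°C

Primer P1: A+T=8, G+C=12 → Tm = 2(8)+4(12) = 64°C
Primer P2: A+T=5, G+C=6 → Tm = 2(5)+4(6) = 34°C
64°C vs 34°C → primer P1 is higher.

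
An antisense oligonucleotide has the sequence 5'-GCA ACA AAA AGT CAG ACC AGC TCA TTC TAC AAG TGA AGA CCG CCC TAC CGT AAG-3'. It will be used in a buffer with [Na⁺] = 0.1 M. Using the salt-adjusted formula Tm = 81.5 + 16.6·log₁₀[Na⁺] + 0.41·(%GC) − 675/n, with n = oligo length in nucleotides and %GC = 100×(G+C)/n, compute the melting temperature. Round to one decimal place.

72.1°C

Length n = 54. Counting bases: G=10, A=20, T=8, C=16
G+C = 26, so %GC = 26/54 × 100 = 48.148%
Salt term: 16.6 × (-1) = -16.6
GC term: 0.41 × 48.148 = 19.741; length term: −675/54 = −12.5
Tm = 81.5 + (-16.6) + 19.741 − 12.5 = 72.141 → 72.1°C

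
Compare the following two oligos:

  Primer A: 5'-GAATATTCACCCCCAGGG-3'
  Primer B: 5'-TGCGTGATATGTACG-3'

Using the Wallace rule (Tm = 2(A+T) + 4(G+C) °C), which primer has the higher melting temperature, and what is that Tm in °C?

Primer A: A+T=8, G+C=10 → Tm = 2(8)+4(10) = 56°C
Primer B: A+T=8, G+C=7 → Tm = 2(8)+4(7) = 44°C
56°C vs 44°C → primer A is higher.

Primer A, 56°C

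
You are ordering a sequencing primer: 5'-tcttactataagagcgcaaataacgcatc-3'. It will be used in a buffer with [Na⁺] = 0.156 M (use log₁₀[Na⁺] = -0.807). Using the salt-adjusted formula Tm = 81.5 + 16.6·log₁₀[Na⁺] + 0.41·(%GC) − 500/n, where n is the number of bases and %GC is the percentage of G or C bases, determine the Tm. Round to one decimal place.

66.4°C

Length n = 29. T=7, A=11, G=4, C=7
G+C = 11, so %GC = 11/29 × 100 = 37.931%
Salt term: 16.6 × (-0.807) = -13.396
GC term: 0.41 × 37.931 = 15.552; length term: −500/29 = −17.241
Tm = 81.5 + (-13.396) + 15.552 − 17.241 = 66.415 → 66.4°C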